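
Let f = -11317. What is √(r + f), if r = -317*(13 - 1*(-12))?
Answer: 3*I*√2138 ≈ 138.72*I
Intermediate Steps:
r = -7925 (r = -317*(13 + 12) = -317*25 = -7925)
√(r + f) = √(-7925 - 11317) = √(-19242) = 3*I*√2138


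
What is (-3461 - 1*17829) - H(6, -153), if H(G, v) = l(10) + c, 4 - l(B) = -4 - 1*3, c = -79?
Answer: -21222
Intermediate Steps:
l(B) = 11 (l(B) = 4 - (-4 - 1*3) = 4 - (-4 - 3) = 4 - 1*(-7) = 4 + 7 = 11)
H(G, v) = -68 (H(G, v) = 11 - 79 = -68)
(-3461 - 1*17829) - H(6, -153) = (-3461 - 1*17829) - 1*(-68) = (-3461 - 17829) + 68 = -21290 + 68 = -21222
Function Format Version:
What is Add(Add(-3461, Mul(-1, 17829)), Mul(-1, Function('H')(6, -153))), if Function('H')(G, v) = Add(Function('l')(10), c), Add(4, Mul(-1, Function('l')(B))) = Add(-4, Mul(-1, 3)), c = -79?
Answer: -21222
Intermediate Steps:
Function('l')(B) = 11 (Function('l')(B) = Add(4, Mul(-1, Add(-4, Mul(-1, 3)))) = Add(4, Mul(-1, Add(-4, -3))) = Add(4, Mul(-1, -7)) = Add(4, 7) = 11)
Function('H')(G, v) = -68 (Function('H')(G, v) = Add(11, -79) = -68)
Add(Add(-3461, Mul(-1, 17829)), Mul(-1, Function('H')(6, -153))) = Add(Add(-3461, Mul(-1, 17829)), Mul(-1, -68)) = Add(Add(-3461, -17829), 68) = Add(-21290, 68) = -21222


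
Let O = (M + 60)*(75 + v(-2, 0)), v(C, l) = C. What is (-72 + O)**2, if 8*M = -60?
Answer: 56565441/4 ≈ 1.4141e+7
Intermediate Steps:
M = -15/2 (M = (1/8)*(-60) = -15/2 ≈ -7.5000)
O = 7665/2 (O = (-15/2 + 60)*(75 - 2) = (105/2)*73 = 7665/2 ≈ 3832.5)
(-72 + O)**2 = (-72 + 7665/2)**2 = (7521/2)**2 = 56565441/4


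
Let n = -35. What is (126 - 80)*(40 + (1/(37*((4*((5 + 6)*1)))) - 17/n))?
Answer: 53058953/28490 ≈ 1862.4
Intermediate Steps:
(126 - 80)*(40 + (1/(37*((4*((5 + 6)*1)))) - 17/n)) = (126 - 80)*(40 + (1/(37*((4*((5 + 6)*1)))) - 17/(-35))) = 46*(40 + (1/(37*((4*(11*1)))) - 17*(-1/35))) = 46*(40 + (1/(37*((4*11))) + 17/35)) = 46*(40 + ((1/37)/44 + 17/35)) = 46*(40 + ((1/37)*(1/44) + 17/35)) = 46*(40 + (1/1628 + 17/35)) = 46*(40 + 27711/56980) = 46*(2306911/56980) = 53058953/28490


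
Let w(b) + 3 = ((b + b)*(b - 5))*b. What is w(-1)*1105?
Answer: -16575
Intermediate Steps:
w(b) = -3 + 2*b²*(-5 + b) (w(b) = -3 + ((b + b)*(b - 5))*b = -3 + ((2*b)*(-5 + b))*b = -3 + (2*b*(-5 + b))*b = -3 + 2*b²*(-5 + b))
w(-1)*1105 = (-3 - 10*(-1)² + 2*(-1)³)*1105 = (-3 - 10*1 + 2*(-1))*1105 = (-3 - 10 - 2)*1105 = -15*1105 = -16575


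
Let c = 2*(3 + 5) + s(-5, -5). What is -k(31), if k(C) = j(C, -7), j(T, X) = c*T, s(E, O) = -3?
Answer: -403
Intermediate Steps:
c = 13 (c = 2*(3 + 5) - 3 = 2*8 - 3 = 16 - 3 = 13)
j(T, X) = 13*T
k(C) = 13*C
-k(31) = -13*31 = -1*403 = -403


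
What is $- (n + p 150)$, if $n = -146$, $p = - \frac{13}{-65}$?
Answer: $116$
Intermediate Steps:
$p = \frac{1}{5}$ ($p = \left(-13\right) \left(- \frac{1}{65}\right) = \frac{1}{5} \approx 0.2$)
$- (n + p 150) = - (-146 + \frac{1}{5} \cdot 150) = - (-146 + 30) = \left(-1\right) \left(-116\right) = 116$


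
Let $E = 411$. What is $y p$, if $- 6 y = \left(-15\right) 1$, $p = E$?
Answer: $\frac{2055}{2} \approx 1027.5$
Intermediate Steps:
$p = 411$
$y = \frac{5}{2}$ ($y = - \frac{\left(-15\right) 1}{6} = \left(- \frac{1}{6}\right) \left(-15\right) = \frac{5}{2} \approx 2.5$)
$y p = \frac{5}{2} \cdot 411 = \frac{2055}{2}$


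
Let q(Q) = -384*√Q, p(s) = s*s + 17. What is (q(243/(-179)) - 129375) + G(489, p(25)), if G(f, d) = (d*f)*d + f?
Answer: 201419310 - 3456*I*√537/179 ≈ 2.0142e+8 - 447.41*I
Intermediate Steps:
p(s) = 17 + s² (p(s) = s² + 17 = 17 + s²)
G(f, d) = f + f*d² (G(f, d) = f*d² + f = f + f*d²)
(q(243/(-179)) - 129375) + G(489, p(25)) = (-384*9*√3*(I*√179/179) - 129375) + 489*(1 + (17 + 25²)²) = (-384*9*I*√537/179 - 129375) + 489*(1 + (17 + 625)²) = (-3456*I*√537/179 - 129375) + 489*(1 + 642²) = (-3456*I*√537/179 - 129375) + 489*(1 + 412164) = (-3456*I*√537/179 - 129375) + 489*412165 = (-129375 - 3456*I*√537/179) + 201548685 = 201419310 - 3456*I*√537/179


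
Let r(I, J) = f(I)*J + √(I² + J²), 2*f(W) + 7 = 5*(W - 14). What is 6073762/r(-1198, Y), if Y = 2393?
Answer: -176361774262444/210781906378949 - 24295048*√7161653/210781906378949 ≈ -0.83701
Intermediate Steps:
f(W) = -77/2 + 5*W/2 (f(W) = -7/2 + (5*(W - 14))/2 = -7/2 + (5*(-14 + W))/2 = -7/2 + (-70 + 5*W)/2 = -7/2 + (-35 + 5*W/2) = -77/2 + 5*W/2)
r(I, J) = √(I² + J²) + J*(-77/2 + 5*I/2) (r(I, J) = (-77/2 + 5*I/2)*J + √(I² + J²) = J*(-77/2 + 5*I/2) + √(I² + J²) = √(I² + J²) + J*(-77/2 + 5*I/2))
6073762/r(-1198, Y) = 6073762/(√((-1198)² + 2393²) + (½)*2393*(-77 + 5*(-1198))) = 6073762/(√(1435204 + 5726449) + (½)*2393*(-77 - 5990)) = 6073762/(√7161653 + (½)*2393*(-6067)) = 6073762/(√7161653 - 14518331/2) = 6073762/(-14518331/2 + √7161653)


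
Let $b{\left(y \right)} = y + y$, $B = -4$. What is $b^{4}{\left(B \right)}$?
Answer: $4096$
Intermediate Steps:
$b{\left(y \right)} = 2 y$
$b^{4}{\left(B \right)} = \left(2 \left(-4\right)\right)^{4} = \left(-8\right)^{4} = 4096$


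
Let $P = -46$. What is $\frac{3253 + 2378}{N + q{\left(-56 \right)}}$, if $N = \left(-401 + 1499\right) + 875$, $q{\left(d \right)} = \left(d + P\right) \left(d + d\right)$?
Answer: $\frac{5631}{13397} \approx 0.42032$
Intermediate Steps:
$q{\left(d \right)} = 2 d \left(-46 + d\right)$ ($q{\left(d \right)} = \left(d - 46\right) \left(d + d\right) = \left(-46 + d\right) 2 d = 2 d \left(-46 + d\right)$)
$N = 1973$ ($N = 1098 + 875 = 1973$)
$\frac{3253 + 2378}{N + q{\left(-56 \right)}} = \frac{3253 + 2378}{1973 + 2 \left(-56\right) \left(-46 - 56\right)} = \frac{5631}{1973 + 2 \left(-56\right) \left(-102\right)} = \frac{5631}{1973 + 11424} = \frac{5631}{13397}$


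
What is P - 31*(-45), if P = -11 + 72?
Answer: 1456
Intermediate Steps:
P = 61
P - 31*(-45) = 61 - 31*(-45) = 61 + 1395 = 1456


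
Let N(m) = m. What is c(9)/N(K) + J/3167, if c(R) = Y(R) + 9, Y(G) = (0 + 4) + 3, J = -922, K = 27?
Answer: 25778/85509 ≈ 0.30147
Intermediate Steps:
Y(G) = 7 (Y(G) = 4 + 3 = 7)
c(R) = 16 (c(R) = 7 + 9 = 16)
c(9)/N(K) + J/3167 = 16/27 - 922/3167 = 25778/85509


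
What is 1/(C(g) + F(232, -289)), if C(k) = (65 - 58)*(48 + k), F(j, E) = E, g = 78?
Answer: 1/593 ≈ 0.0016863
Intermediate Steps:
C(k) = 336 + 7*k (C(k) = 7*(48 + k) = 336 + 7*k)
1/(C(g) + F(232, -289)) = 1/((336 + 7*78) - 289) = 1/((336 + 546) - 289) = 1/(882 - 289) = 1/593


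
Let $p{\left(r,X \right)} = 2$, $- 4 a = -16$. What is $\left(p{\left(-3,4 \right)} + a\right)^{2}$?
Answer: $36$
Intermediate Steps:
$a = 4$ ($a = \left(- \frac{1}{4}\right) \left(-16\right) = 4$)
$\left(p{\left(-3,4 \right)} + a\right)^{2} = \left(2 + 4\right)^{2} = 6^{2} = 36$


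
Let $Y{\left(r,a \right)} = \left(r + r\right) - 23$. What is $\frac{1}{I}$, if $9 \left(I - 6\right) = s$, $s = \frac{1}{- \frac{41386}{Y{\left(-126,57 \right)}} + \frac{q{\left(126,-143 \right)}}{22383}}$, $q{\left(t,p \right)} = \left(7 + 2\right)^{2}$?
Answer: $\frac{308788371}{1852958201} \approx 0.16665$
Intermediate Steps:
$q{\left(t,p \right)} = 81$ ($q{\left(t,p \right)} = 9^{2} = 81$)
$Y{\left(r,a \right)} = -23 + 2 r$ ($Y{\left(r,a \right)} = 2 r - 23 = -23 + 2 r$)
$s = \frac{227975}{34309819}$ ($s = \frac{1}{- \frac{41386}{-23 + 2 \left(-126\right)} + \frac{81}{22383}} = \frac{1}{- \frac{41386}{-23 - 252} + 81 \cdot \frac{1}{22383}} = \frac{1}{- \frac{41386}{-275} + \frac{3}{829}} = \frac{1}{\left(-41386\right) \left(- \frac{1}{275}\right) + \frac{3}{829}} = \frac{1}{\frac{41386}{275} + \frac{3}{829}} = \frac{1}{\frac{34309819}{227975}} = \frac{227975}{34309819} \approx 0.0066446$)
$I = \frac{1852958201}{308788371}$ ($I = 6 + \frac{1}{9} \cdot \frac{227975}{34309819} = 6 + \frac{227975}{308788371} = \frac{1852958201}{308788371} \approx 6.0007$)
$\frac{1}{I} = \frac{1}{\frac{1852958201}{308788371}} = \frac{308788371}{1852958201}$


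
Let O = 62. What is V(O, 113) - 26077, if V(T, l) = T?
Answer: -26015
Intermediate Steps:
V(O, 113) - 26077 = 62 - 26077 = -26015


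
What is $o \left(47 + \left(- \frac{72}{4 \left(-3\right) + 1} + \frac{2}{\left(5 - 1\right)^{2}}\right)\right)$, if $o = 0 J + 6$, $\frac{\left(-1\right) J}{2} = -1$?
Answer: $\frac{14169}{44} \approx 322.02$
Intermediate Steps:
$J = 2$ ($J = \left(-2\right) \left(-1\right) = 2$)
$o = 6$ ($o = 0 \cdot 2 + 6 = 0 + 6 = 6$)
$o \left(47 + \left(- \frac{72}{4 \left(-3\right) + 1} + \frac{2}{\left(5 - 1\right)^{2}}\right)\right) = 6 \left(47 + \left(- \frac{72}{4 \left(-3\right) + 1} + \frac{2}{\left(5 - 1\right)^{2}}\right)\right) = 6 \left(47 + \left(- \frac{72}{-12 + 1} + \frac{2}{4^{2}}\right)\right) = 6 \left(47 + \left(- \frac{72}{-11} + \frac{2}{16}\right)\right) = 6 \left(47 + \left(\left(-72\right) \left(- \frac{1}{11}\right) + 2 \cdot \frac{1}{16}\right)\right) = 6 \left(47 + \left(\frac{72}{11} + \frac{1}{8}\right)\right) = 6 \left(47 + \frac{587}{88}\right) = 6 \cdot \frac{4723}{88} = \frac{14169}{44}$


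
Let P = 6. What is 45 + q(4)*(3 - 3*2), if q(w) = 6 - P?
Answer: 45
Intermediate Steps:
q(w) = 0 (q(w) = 6 - 1*6 = 6 - 6 = 0)
45 + q(4)*(3 - 3*2) = 45 + 0*(3 - 3*2) = 45 + 0*(3 - 6) = 45 + 0*(-3) = 45 + 0 = 45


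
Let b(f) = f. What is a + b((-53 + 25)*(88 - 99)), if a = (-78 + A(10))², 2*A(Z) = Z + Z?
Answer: 4932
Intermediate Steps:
A(Z) = Z (A(Z) = (Z + Z)/2 = (2*Z)/2 = Z)
a = 4624 (a = (-78 + 10)² = (-68)² = 4624)
a + b((-53 + 25)*(88 - 99)) = 4624 + (-53 + 25)*(88 - 99) = 4624 - 28*(-11) = 4624 + 308 = 4932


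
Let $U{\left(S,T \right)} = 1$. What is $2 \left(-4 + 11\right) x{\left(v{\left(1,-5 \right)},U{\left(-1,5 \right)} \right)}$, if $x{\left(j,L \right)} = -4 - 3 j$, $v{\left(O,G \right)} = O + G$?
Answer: $112$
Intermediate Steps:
$v{\left(O,G \right)} = G + O$
$2 \left(-4 + 11\right) x{\left(v{\left(1,-5 \right)},U{\left(-1,5 \right)} \right)} = 2 \left(-4 + 11\right) \left(-4 - 3 \left(-5 + 1\right)\right) = 2 \cdot 7 \left(-4 - -12\right) = 2 \cdot 7 \left(-4 + 12\right) = 2 \cdot 7 \cdot 8 = 2 \cdot 56 = 112$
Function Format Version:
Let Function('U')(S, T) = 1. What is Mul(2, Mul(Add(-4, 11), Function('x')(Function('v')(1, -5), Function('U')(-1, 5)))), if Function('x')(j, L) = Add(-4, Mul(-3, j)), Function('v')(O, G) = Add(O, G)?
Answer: 112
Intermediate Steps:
Function('v')(O, G) = Add(G, O)
Mul(2, Mul(Add(-4, 11), Function('x')(Function('v')(1, -5), Function('U')(-1, 5)))) = Mul(2, Mul(Add(-4, 11), Add(-4, Mul(-3, Add(-5, 1))))) = Mul(2, Mul(7, Add(-4, Mul(-3, -4)))) = Mul(2, Mul(7, Add(-4, 12))) = Mul(2, Mul(7, 8)) = Mul(2, 56) = 112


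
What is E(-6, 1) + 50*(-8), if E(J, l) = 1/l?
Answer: -399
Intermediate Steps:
E(-6, 1) + 50*(-8) = 1/1 + 50*(-8) = 1 - 400 = -399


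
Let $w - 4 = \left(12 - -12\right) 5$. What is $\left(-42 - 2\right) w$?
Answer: $-5456$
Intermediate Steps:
$w = 124$ ($w = 4 + \left(12 - -12\right) 5 = 4 + \left(12 + 12\right) 5 = 4 + 24 \cdot 5 = 4 + 120 = 124$)
$\left(-42 - 2\right) w = \left(-42 - 2\right) 124 = \left(-44\right) 124 = -5456$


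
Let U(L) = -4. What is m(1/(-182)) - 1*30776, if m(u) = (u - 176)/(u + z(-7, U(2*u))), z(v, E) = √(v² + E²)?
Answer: -66262575817/2153059 - 5830006*√65/2153059 ≈ -30798.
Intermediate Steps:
z(v, E) = √(E² + v²)
m(u) = (-176 + u)/(u + √65) (m(u) = (u - 176)/(u + √((-4)² + (-7)²)) = (-176 + u)/(u + √(16 + 49)) = (-176 + u)/(u + √65))
m(1/(-182)) - 1*30776 = (-176 + 1/(-182))/(1/(-182) + √65) - 1*30776 = (-176 - 1/182)/(-1/182 + √65) - 30776 = -32033/182/(-1/182 + √65) - 30776 = -32033/(182*(-1/182 + √65)) - 30776 = -30776 - 32033/(182*(-1/182 + √65))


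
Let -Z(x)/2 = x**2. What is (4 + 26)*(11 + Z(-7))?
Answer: -2610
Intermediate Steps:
Z(x) = -2*x**2
(4 + 26)*(11 + Z(-7)) = (4 + 26)*(11 - 2*(-7)**2) = 30*(11 - 2*49) = 30*(11 - 98) = 30*(-87) = -2610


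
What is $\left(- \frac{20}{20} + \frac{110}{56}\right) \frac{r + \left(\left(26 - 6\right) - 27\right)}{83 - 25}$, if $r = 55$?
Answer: $\frac{162}{203} \approx 0.79803$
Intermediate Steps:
$\left(- \frac{20}{20} + \frac{110}{56}\right) \frac{r + \left(\left(26 - 6\right) - 27\right)}{83 - 25} = \left(- \frac{20}{20} + \frac{110}{56}\right) \frac{55 + \left(\left(26 - 6\right) - 27\right)}{83 - 25} = \left(\left(-20\right) \frac{1}{20} + 110 \cdot \frac{1}{56}\right) \frac{55 + \left(20 - 27\right)}{58} = \left(-1 + \frac{55}{28}\right) \left(55 - 7\right) \frac{1}{58} = \frac{27 \cdot 48 \cdot \frac{1}{58}}{28} = \frac{27}{28} \cdot \frac{24}{29} = \frac{162}{203}$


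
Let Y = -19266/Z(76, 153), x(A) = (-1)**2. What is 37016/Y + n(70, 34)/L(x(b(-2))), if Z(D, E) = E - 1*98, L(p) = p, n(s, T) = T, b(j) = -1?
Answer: -690418/9633 ≈ -71.672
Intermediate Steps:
x(A) = 1
Z(D, E) = -98 + E (Z(D, E) = E - 98 = -98 + E)
Y = -19266/55 (Y = -19266/(-98 + 153) = -19266/55 ≈ -350.29)
37016/Y + n(70, 34)/L(x(b(-2))) = 37016/(-19266/55) + 34/1 = 37016*(-55/19266) + 34*1 = -1017940/9633 + 34 = -690418/9633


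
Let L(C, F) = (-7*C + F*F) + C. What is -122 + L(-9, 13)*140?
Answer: 31098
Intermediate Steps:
L(C, F) = F**2 - 6*C (L(C, F) = (-7*C + F**2) + C = (F**2 - 7*C) + C = F**2 - 6*C)
-122 + L(-9, 13)*140 = -122 + (13**2 - 6*(-9))*140 = -122 + (169 + 54)*140 = -122 + 223*140 = -122 + 31220 = 31098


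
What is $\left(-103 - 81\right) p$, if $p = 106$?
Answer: $-19504$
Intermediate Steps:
$\left(-103 - 81\right) p = \left(-103 - 81\right) 106 = \left(-184\right) 106 = -19504$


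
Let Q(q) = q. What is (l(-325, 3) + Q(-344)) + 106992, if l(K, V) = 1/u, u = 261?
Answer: 27835129/261 ≈ 1.0665e+5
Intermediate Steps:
l(K, V) = 1/261
(l(-325, 3) + Q(-344)) + 106992 = (1/261 - 344) + 106992 = -89783/261 + 106992 = 27835129/261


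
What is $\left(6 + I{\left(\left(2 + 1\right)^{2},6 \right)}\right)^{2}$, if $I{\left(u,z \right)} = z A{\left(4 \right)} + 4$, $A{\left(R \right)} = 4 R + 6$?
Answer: $20164$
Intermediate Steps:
$A{\left(R \right)} = 6 + 4 R$
$I{\left(u,z \right)} = 4 + 22 z$ ($I{\left(u,z \right)} = z \left(6 + 4 \cdot 4\right) + 4 = z \left(6 + 16\right) + 4 = z 22 + 4 = 22 z + 4 = 4 + 22 z$)
$\left(6 + I{\left(\left(2 + 1\right)^{2},6 \right)}\right)^{2} = \left(6 + \left(4 + 22 \cdot 6\right)\right)^{2} = \left(6 + \left(4 + 132\right)\right)^{2} = \left(6 + 136\right)^{2} = 142^{2} = 20164$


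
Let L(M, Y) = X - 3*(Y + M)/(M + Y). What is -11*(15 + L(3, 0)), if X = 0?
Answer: -132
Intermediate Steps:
L(M, Y) = -3 (L(M, Y) = 0 - 3*(Y + M)/(M + Y) = 0 - 3*(M + Y)/(M + Y) = 0 - 3*1 = 0 - 3 = -3)
-11*(15 + L(3, 0)) = -11*(15 - 3) = -11*12 = -132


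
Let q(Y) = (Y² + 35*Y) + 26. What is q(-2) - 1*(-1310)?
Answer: 1270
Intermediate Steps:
q(Y) = 26 + Y² + 35*Y
q(-2) - 1*(-1310) = (26 + (-2)² + 35*(-2)) - 1*(-1310) = (26 + 4 - 70) + 1310 = -40 + 1310 = 1270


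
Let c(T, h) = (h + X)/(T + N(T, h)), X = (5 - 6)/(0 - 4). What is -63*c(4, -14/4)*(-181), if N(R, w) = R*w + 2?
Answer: 148239/32 ≈ 4632.5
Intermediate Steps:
N(R, w) = 2 + R*w
X = 1/4 (X = -1/(-4) = -1*(-1/4) = 1/4 ≈ 0.25000)
c(T, h) = (1/4 + h)/(2 + T + T*h) (c(T, h) = (h + 1/4)/(T + (2 + T*h)) = (1/4 + h)/(2 + T + T*h))
-63*c(4, -14/4)*(-181) = -63*(1/4 - 14/4)/(2 + 4 + 4*(-14/4))*(-181) = -63*(1/4 - 14*1/4)/(2 + 4 + 4*(-14*1/4))*(-181) = -63*(1/4 - 7/2)/(2 + 4 + 4*(-7/2))*(-181) = -63*(-13)/((2 + 4 - 14)*4)*(-181) = -63*(-13)/((-8)*4)*(-181) = -(-63)*(-13)/(8*4)*(-181) = -63*13/32*(-181) = -819/32*(-181) = 148239/32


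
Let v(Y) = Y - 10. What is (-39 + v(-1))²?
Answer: 2500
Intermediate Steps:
v(Y) = -10 + Y
(-39 + v(-1))² = (-39 + (-10 - 1))² = (-39 - 11)² = (-50)² = 2500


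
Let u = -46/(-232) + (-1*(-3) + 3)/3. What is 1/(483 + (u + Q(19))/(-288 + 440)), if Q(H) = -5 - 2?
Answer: 17632/8515699 ≈ 0.0020705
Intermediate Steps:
Q(H) = -7
u = 255/116 (u = -46*(-1/232) + (3 + 3)*(1/3) = 23/116 + 6*(1/3) = 23/116 + 2 = 255/116 ≈ 2.1983)
1/(483 + (u + Q(19))/(-288 + 440)) = 1/(483 + (255/116 - 7)/(-288 + 440)) = 1/(483 - 557/116/152) = 1/(483 - 557/116*1/152) = 1/(483 - 557/17632) = 1/(8515699/17632) = 17632/8515699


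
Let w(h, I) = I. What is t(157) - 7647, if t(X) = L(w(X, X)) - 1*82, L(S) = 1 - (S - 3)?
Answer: -7882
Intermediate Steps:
L(S) = 4 - S (L(S) = 1 - (-3 + S) = 1 + (3 - S) = 4 - S)
t(X) = -78 - X (t(X) = (4 - X) - 1*82 = (4 - X) - 82 = -78 - X)
t(157) - 7647 = (-78 - 1*157) - 7647 = (-78 - 157) - 7647 = -235 - 7647 = -7882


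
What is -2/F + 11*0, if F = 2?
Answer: -1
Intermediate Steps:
-2/F + 11*0 = -2/2 + 11*0 = -2*½ + 0 = -1 + 0 = -1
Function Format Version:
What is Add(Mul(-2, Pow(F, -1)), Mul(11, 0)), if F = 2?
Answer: -1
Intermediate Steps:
Add(Mul(-2, Pow(F, -1)), Mul(11, 0)) = Add(Mul(-2, Pow(2, -1)), Mul(11, 0)) = Add(Mul(-2, Rational(1, 2)), 0) = Add(-1, 0) = -1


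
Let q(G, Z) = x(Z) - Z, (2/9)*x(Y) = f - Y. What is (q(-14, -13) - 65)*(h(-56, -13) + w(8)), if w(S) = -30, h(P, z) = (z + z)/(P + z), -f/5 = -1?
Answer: -59276/69 ≈ -859.07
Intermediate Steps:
f = 5 (f = -5*(-1) = 5)
x(Y) = 45/2 - 9*Y/2 (x(Y) = 9*(5 - Y)/2 = 45/2 - 9*Y/2)
h(P, z) = 2*z/(P + z) (h(P, z) = (2*z)/(P + z) = 2*z/(P + z))
q(G, Z) = 45/2 - 11*Z/2 (q(G, Z) = (45/2 - 9*Z/2) - Z = 45/2 - 11*Z/2)
(q(-14, -13) - 65)*(h(-56, -13) + w(8)) = ((45/2 - 11/2*(-13)) - 65)*(2*(-13)/(-56 - 13) - 30) = ((45/2 + 143/2) - 65)*(2*(-13)/(-69) - 30) = (94 - 65)*(2*(-13)*(-1/69) - 30) = 29*(26/69 - 30) = 29*(-2044/69) = -59276/69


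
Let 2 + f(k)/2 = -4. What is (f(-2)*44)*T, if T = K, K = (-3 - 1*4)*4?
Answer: 14784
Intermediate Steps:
f(k) = -12 (f(k) = -4 + 2*(-4) = -4 - 8 = -12)
K = -28 (K = (-3 - 4)*4 = -7*4 = -28)
T = -28
(f(-2)*44)*T = -12*44*(-28) = -528*(-28) = 14784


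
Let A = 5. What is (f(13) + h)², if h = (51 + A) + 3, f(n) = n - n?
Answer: 3481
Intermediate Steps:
f(n) = 0
h = 59 (h = (51 + 5) + 3 = 56 + 3 = 59)
(f(13) + h)² = (0 + 59)² = 59² = 3481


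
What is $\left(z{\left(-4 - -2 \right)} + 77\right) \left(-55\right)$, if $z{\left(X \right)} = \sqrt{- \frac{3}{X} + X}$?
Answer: $-4235 - \frac{55 i \sqrt{2}}{2} \approx -4235.0 - 38.891 i$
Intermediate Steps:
$z{\left(X \right)} = \sqrt{X - \frac{3}{X}}$
$\left(z{\left(-4 - -2 \right)} + 77\right) \left(-55\right) = \left(\sqrt{\left(-4 - -2\right) - \frac{3}{-4 - -2}} + 77\right) \left(-55\right) = \left(\sqrt{\left(-4 + 2\right) - \frac{3}{-4 + 2}} + 77\right) \left(-55\right) = \left(\sqrt{-2 - \frac{3}{-2}} + 77\right) \left(-55\right) = \left(\sqrt{-2 - - \frac{3}{2}} + 77\right) \left(-55\right) = \left(\sqrt{-2 + \frac{3}{2}} + 77\right) \left(-55\right) = \left(\sqrt{- \frac{1}{2}} + 77\right) \left(-55\right) = \left(\frac{i \sqrt{2}}{2} + 77\right) \left(-55\right) = \left(77 + \frac{i \sqrt{2}}{2}\right) \left(-55\right) = -4235 - \frac{55 i \sqrt{2}}{2}$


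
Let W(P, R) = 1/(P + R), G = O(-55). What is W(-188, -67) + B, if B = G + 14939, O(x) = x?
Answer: 3795419/255 ≈ 14884.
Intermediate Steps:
G = -55
B = 14884 (B = -55 + 14939 = 14884)
W(-188, -67) + B = 1/(-188 - 67) + 14884 = 1/(-255) + 14884 = -1/255 + 14884 = 3795419/255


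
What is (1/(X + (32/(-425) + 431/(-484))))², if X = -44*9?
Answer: 42312490000/6667679962274769 ≈ 6.3459e-6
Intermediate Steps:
X = -396
(1/(X + (32/(-425) + 431/(-484))))² = (1/(-396 + (32/(-425) + 431/(-484))))² = (1/(-396 + (32*(-1/425) + 431*(-1/484))))² = (1/(-396 + (-32/425 - 431/484)))² = (1/(-396 - 198663/205700))² = (1/(-81655863/205700))² = (-205700/81655863)² = 42312490000/6667679962274769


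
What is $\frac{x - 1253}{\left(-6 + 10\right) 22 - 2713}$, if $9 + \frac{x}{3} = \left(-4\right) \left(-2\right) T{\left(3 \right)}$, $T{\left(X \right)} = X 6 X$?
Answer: $- \frac{16}{2625} \approx -0.0060952$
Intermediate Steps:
$T{\left(X \right)} = 6 X^{2}$ ($T{\left(X \right)} = 6 X X = 6 X^{2}$)
$x = 1269$ ($x = -27 + 3 \left(-4\right) \left(-2\right) 6 \cdot 3^{2} = -27 + 3 \cdot 8 \cdot 6 \cdot 9 = -27 + 3 \cdot 8 \cdot 54 = -27 + 3 \cdot 432 = -27 + 1296 = 1269$)
$\frac{x - 1253}{\left(-6 + 10\right) 22 - 2713} = \frac{1269 - 1253}{\left(-6 + 10\right) 22 - 2713} = \frac{16}{4 \cdot 22 - 2713} = \frac{16}{88 - 2713} = \frac{16}{-2625} = 16 \left(- \frac{1}{2625}\right) = - \frac{16}{2625}$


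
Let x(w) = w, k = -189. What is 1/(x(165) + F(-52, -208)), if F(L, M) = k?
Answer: -1/24 ≈ -0.041667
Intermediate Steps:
F(L, M) = -189
1/(x(165) + F(-52, -208)) = 1/(165 - 189) = 1/(-24) = -1/24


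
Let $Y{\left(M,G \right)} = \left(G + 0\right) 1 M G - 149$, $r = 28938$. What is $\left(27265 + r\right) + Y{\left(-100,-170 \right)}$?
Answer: $-2833946$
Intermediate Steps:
$Y{\left(M,G \right)} = -149 + M G^{2}$ ($Y{\left(M,G \right)} = G 1 M G - 149 = G M G - 149 = M G^{2} - 149 = -149 + M G^{2}$)
$\left(27265 + r\right) + Y{\left(-100,-170 \right)} = \left(27265 + 28938\right) - \left(149 + 100 \left(-170\right)^{2}\right) = 56203 - 2890149 = -2833946$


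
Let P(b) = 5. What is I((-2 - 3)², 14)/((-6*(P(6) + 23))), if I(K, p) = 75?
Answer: -25/56 ≈ -0.44643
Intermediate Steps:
I((-2 - 3)², 14)/((-6*(P(6) + 23))) = 75/((-6*(5 + 23))) = 75/((-6*28)) = 75/(-168) = 75*(-1/168) = -25/56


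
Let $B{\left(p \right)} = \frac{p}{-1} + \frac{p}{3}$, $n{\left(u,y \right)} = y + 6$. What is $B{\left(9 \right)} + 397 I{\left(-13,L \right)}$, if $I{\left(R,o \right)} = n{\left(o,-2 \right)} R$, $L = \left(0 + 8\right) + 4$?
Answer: $-20650$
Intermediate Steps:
$n{\left(u,y \right)} = 6 + y$
$L = 12$ ($L = 8 + 4 = 12$)
$I{\left(R,o \right)} = 4 R$ ($I{\left(R,o \right)} = \left(6 - 2\right) R = 4 R$)
$B{\left(p \right)} = - \frac{2 p}{3}$ ($B{\left(p \right)} = p \left(-1\right) + p \frac{1}{3} = - p + \frac{p}{3} = - \frac{2 p}{3}$)
$B{\left(9 \right)} + 397 I{\left(-13,L \right)} = \left(- \frac{2}{3}\right) 9 + 397 \cdot 4 \left(-13\right) = -6 + 397 \left(-52\right) = -6 - 20644 = -20650$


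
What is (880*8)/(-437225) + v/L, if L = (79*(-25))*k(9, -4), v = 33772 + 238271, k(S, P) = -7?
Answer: 4753866907/241785425 ≈ 19.661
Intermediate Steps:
v = 272043
L = 13825 (L = (79*(-25))*(-7) = -1975*(-7) = 13825)
(880*8)/(-437225) + v/L = (880*8)/(-437225) + 272043/13825 = 7040*(-1/437225) + 272043*(1/13825) = -1408/87445 + 272043/13825 = 4753866907/241785425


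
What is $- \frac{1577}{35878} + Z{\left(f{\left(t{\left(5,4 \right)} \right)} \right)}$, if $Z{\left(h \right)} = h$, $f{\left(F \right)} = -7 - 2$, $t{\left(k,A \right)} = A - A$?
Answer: $- \frac{324479}{35878} \approx -9.044$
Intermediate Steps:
$t{\left(k,A \right)} = 0$
$f{\left(F \right)} = -9$ ($f{\left(F \right)} = -7 - 2 = -9$)
$- \frac{1577}{35878} + Z{\left(f{\left(t{\left(5,4 \right)} \right)} \right)} = - \frac{1577}{35878} - 9 = - \frac{324479}{35878}$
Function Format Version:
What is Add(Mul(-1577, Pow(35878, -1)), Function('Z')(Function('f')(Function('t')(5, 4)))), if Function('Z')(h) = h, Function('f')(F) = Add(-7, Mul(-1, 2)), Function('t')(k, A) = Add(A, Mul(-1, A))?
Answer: Rational(-324479, 35878) ≈ -9.0440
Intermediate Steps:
Function('t')(k, A) = 0
Function('f')(F) = -9 (Function('f')(F) = Add(-7, -2) = -9)
Add(Mul(-1577, Pow(35878, -1)), Function('Z')(Function('f')(Function('t')(5, 4)))) = Add(Mul(-1577, Pow(35878, -1)), -9) = Add(Mul(-1577, Rational(1, 35878)), -9) = Add(Rational(-1577, 35878), -9) = Rational(-324479, 35878)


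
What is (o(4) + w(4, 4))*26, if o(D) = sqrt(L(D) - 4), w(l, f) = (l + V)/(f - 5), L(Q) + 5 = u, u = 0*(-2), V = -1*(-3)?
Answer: -182 + 78*I ≈ -182.0 + 78.0*I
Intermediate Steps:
V = 3
u = 0
L(Q) = -5 (L(Q) = -5 + 0 = -5)
w(l, f) = (3 + l)/(-5 + f) (w(l, f) = (l + 3)/(f - 5) = (3 + l)/(-5 + f))
o(D) = 3*I (o(D) = sqrt(-5 - 4) = sqrt(-9) = 3*I)
(o(4) + w(4, 4))*26 = (3*I + (3 + 4)/(-5 + 4))*26 = (3*I + 7/(-1))*26 = (3*I - 1*7)*26 = (3*I - 7)*26 = (-7 + 3*I)*26 = -182 + 78*I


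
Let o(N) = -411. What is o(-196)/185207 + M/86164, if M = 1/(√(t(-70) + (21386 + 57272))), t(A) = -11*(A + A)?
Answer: -411/185207 + √80198/6910180472 ≈ -0.0022191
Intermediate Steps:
t(A) = -22*A
M = √80198/80198 (M = 1/(√(-22*(-70) + (21386 + 57272))) = 1/(√(1540 + 78658)) = 1/(√80198) = √80198/80198 ≈ 0.0035312)
o(-196)/185207 + M/86164 = -411/185207 + (√80198/80198)/86164 = -411*1/185207 + (√80198/80198)*(1/86164) = -411/185207 + √80198/6910180472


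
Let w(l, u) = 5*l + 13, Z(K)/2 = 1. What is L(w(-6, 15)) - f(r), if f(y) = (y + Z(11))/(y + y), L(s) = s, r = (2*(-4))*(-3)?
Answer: -421/24 ≈ -17.542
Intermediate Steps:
Z(K) = 2 (Z(K) = 2*1 = 2)
w(l, u) = 13 + 5*l
r = 24 (r = -8*(-3) = 24)
f(y) = (2 + y)/(2*y) (f(y) = (y + 2)/(y + y) = (2 + y)/((2*y)) = (2 + y)*(1/(2*y)) = (2 + y)/(2*y))
L(w(-6, 15)) - f(r) = (13 + 5*(-6)) - (2 + 24)/(2*24) = (13 - 30) - 26/(2*24) = -17 - 1*13/24 = -17 - 13/24 = -421/24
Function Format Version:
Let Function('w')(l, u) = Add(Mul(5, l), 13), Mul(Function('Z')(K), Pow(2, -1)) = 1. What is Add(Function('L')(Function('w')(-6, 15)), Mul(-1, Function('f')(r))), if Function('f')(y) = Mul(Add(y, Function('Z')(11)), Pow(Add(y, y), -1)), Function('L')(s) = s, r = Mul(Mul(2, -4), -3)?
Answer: Rational(-421, 24) ≈ -17.542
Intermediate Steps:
Function('Z')(K) = 2 (Function('Z')(K) = Mul(2, 1) = 2)
Function('w')(l, u) = Add(13, Mul(5, l))
r = 24 (r = Mul(-8, -3) = 24)
Function('f')(y) = Mul(Rational(1, 2), Pow(y, -1), Add(2, y)) (Function('f')(y) = Mul(Add(y, 2), Pow(Add(y, y), -1)) = Mul(Add(2, y), Pow(Mul(2, y), -1)) = Mul(Add(2, y), Mul(Rational(1, 2), Pow(y, -1))) = Mul(Rational(1, 2), Pow(y, -1), Add(2, y)))
Add(Function('L')(Function('w')(-6, 15)), Mul(-1, Function('f')(r))) = Add(Add(13, Mul(5, -6)), Mul(-1, Mul(Rational(1, 2), Pow(24, -1), Add(2, 24)))) = Add(Add(13, -30), Mul(-1, Mul(Rational(1, 2), Rational(1, 24), 26))) = Add(-17, Mul(-1, Rational(13, 24))) = Add(-17, Rational(-13, 24)) = Rational(-421, 24)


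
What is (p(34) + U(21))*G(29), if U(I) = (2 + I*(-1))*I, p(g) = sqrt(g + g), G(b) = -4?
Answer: 1596 - 8*sqrt(17) ≈ 1563.0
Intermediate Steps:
p(g) = sqrt(2)*sqrt(g) (p(g) = sqrt(2*g) = sqrt(2)*sqrt(g))
U(I) = I*(2 - I) (U(I) = (2 - I)*I = I*(2 - I))
(p(34) + U(21))*G(29) = (sqrt(2)*sqrt(34) + 21*(2 - 1*21))*(-4) = (2*sqrt(17) + 21*(2 - 21))*(-4) = (2*sqrt(17) + 21*(-19))*(-4) = (2*sqrt(17) - 399)*(-4) = (-399 + 2*sqrt(17))*(-4) = 1596 - 8*sqrt(17)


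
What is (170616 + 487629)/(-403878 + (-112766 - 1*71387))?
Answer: -658245/588031 ≈ -1.1194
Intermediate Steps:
(170616 + 487629)/(-403878 + (-112766 - 1*71387)) = 658245/(-403878 + (-112766 - 71387)) = 658245/(-403878 - 184153) = 658245/(-588031) = 658245*(-1/588031) = -658245/588031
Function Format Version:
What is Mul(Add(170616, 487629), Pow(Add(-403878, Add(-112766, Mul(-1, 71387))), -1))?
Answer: Rational(-658245, 588031) ≈ -1.1194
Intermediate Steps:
Mul(Add(170616, 487629), Pow(Add(-403878, Add(-112766, Mul(-1, 71387))), -1)) = Mul(658245, Pow(Add(-403878, Add(-112766, -71387)), -1)) = Mul(658245, Pow(Add(-403878, -184153), -1)) = Mul(658245, Pow(-588031, -1)) = Mul(658245, Rational(-1, 588031)) = Rational(-658245, 588031)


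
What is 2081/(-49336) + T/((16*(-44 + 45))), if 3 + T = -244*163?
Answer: -245296587/98672 ≈ -2486.0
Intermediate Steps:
T = -39775 (T = -3 - 244*163 = -3 - 39772 = -39775)
2081/(-49336) + T/((16*(-44 + 45))) = 2081/(-49336) - 39775*1/(16*(-44 + 45)) = 2081*(-1/49336) - 39775/(16*1) = -2081/49336 - 39775/16 = -245296587/98672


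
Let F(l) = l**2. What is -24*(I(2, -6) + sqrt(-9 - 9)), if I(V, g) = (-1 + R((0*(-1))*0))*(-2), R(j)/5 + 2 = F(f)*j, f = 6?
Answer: -528 - 72*I*sqrt(2) ≈ -528.0 - 101.82*I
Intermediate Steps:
R(j) = -10 + 180*j (R(j) = -10 + 5*(6**2*j) = -10 + 5*(36*j) = -10 + 180*j)
I(V, g) = 22 (I(V, g) = (-1 + (-10 + 180*((0*(-1))*0)))*(-2) = (-1 + (-10 + 180*(0*0)))*(-2) = (-1 + (-10 + 180*0))*(-2) = (-1 + (-10 + 0))*(-2) = (-1 - 10)*(-2) = -11*(-2) = 22)
-24*(I(2, -6) + sqrt(-9 - 9)) = -24*(22 + sqrt(-9 - 9)) = -24*(22 + sqrt(-18)) = -24*(22 + 3*I*sqrt(2)) = -528 - 72*I*sqrt(2)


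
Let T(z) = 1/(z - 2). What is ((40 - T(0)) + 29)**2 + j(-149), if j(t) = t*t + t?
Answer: 107529/4 ≈ 26882.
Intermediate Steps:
T(z) = 1/(-2 + z)
j(t) = t + t**2 (j(t) = t**2 + t = t + t**2)
((40 - T(0)) + 29)**2 + j(-149) = ((40 - 1/(-2 + 0)) + 29)**2 - 149*(1 - 149) = ((40 - 1/(-2)) + 29)**2 - 149*(-148) = ((40 - 1*(-1/2)) + 29)**2 + 22052 = ((40 + 1/2) + 29)**2 + 22052 = (81/2 + 29)**2 + 22052 = (139/2)**2 + 22052 = 19321/4 + 22052 = 107529/4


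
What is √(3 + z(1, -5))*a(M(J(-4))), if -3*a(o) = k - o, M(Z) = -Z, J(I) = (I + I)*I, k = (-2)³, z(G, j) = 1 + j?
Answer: -8*I ≈ -8.0*I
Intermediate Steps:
k = -8
J(I) = 2*I² (J(I) = (2*I)*I = 2*I²)
a(o) = 8/3 + o/3 (a(o) = -(-8 - o)/3 = 8/3 + o/3)
√(3 + z(1, -5))*a(M(J(-4))) = √(3 + (1 - 5))*(8/3 + (-2*(-4)²)/3) = √(3 - 4)*(8/3 + (-2*16)/3) = √(-1)*(8/3 + (-1*32)/3) = I*(8/3 + (⅓)*(-32)) = I*(8/3 - 32/3) = I*(-8) = -8*I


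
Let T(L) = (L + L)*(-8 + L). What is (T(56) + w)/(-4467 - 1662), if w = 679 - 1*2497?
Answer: -1186/2043 ≈ -0.58052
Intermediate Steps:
w = -1818 (w = 679 - 2497 = -1818)
T(L) = 2*L*(-8 + L) (T(L) = (2*L)*(-8 + L) = 2*L*(-8 + L))
(T(56) + w)/(-4467 - 1662) = (2*56*(-8 + 56) - 1818)/(-4467 - 1662) = (2*56*48 - 1818)/(-6129) = (5376 - 1818)*(-1/6129) = 3558*(-1/6129) = -1186/2043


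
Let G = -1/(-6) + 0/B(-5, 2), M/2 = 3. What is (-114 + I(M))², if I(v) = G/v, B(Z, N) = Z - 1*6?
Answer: 16834609/1296 ≈ 12990.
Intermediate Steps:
M = 6 (M = 2*3 = 6)
B(Z, N) = -6 + Z (B(Z, N) = Z - 6 = -6 + Z)
G = ⅙ (G = -1/(-6) + 0/(-6 - 5) = -1*(-⅙) + 0/(-11) = ⅙ + 0*(-1/11) = ⅙ + 0 = ⅙ ≈ 0.16667)
I(v) = 1/(6*v)
(-114 + I(M))² = (-114 + (⅙)/6)² = (-114 + (⅙)*(⅙))² = (-114 + 1/36)² = (-4103/36)² = 16834609/1296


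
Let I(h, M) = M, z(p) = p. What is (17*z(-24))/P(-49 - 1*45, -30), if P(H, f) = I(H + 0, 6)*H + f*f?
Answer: -17/14 ≈ -1.2143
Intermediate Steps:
P(H, f) = f**2 + 6*H (P(H, f) = 6*H + f*f = 6*H + f**2 = f**2 + 6*H)
(17*z(-24))/P(-49 - 1*45, -30) = (17*(-24))/((-30)**2 + 6*(-49 - 1*45)) = -408/(900 + 6*(-49 - 45)) = -408/(900 + 6*(-94)) = -408/(900 - 564) = -408/336 = -408*1/336 = -17/14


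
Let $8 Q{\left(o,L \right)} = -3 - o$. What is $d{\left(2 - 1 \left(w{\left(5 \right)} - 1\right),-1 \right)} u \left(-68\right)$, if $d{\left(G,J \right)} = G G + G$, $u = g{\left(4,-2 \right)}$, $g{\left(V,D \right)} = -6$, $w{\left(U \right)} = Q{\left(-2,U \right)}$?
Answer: $\frac{42075}{8} \approx 5259.4$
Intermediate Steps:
$Q{\left(o,L \right)} = - \frac{3}{8} - \frac{o}{8}$ ($Q{\left(o,L \right)} = \frac{-3 - o}{8} = - \frac{3}{8} - \frac{o}{8}$)
$w{\left(U \right)} = - \frac{1}{8}$ ($w{\left(U \right)} = - \frac{3}{8} - - \frac{1}{4} = - \frac{3}{8} + \frac{1}{4} = - \frac{1}{8}$)
$u = -6$
$d{\left(G,J \right)} = G + G^{2}$ ($d{\left(G,J \right)} = G^{2} + G = G + G^{2}$)
$d{\left(2 - 1 \left(w{\left(5 \right)} - 1\right),-1 \right)} u \left(-68\right) = \left(2 - 1 \left(- \frac{1}{8} - 1\right)\right) \left(1 + \left(2 - 1 \left(- \frac{1}{8} - 1\right)\right)\right) \left(-6\right) \left(-68\right) = \left(2 - 1 \left(- \frac{9}{8}\right)\right) \left(1 + \left(2 - 1 \left(- \frac{9}{8}\right)\right)\right) \left(-6\right) \left(-68\right) = \left(2 - - \frac{9}{8}\right) \left(1 + \left(2 - - \frac{9}{8}\right)\right) \left(-6\right) \left(-68\right) = \left(2 + \frac{9}{8}\right) \left(1 + \left(2 + \frac{9}{8}\right)\right) \left(-6\right) \left(-68\right) = \frac{25 \left(1 + \frac{25}{8}\right)}{8} \left(-6\right) \left(-68\right) = \frac{25}{8} \cdot \frac{33}{8} \left(-6\right) \left(-68\right) = \frac{825}{64} \left(-6\right) \left(-68\right) = \left(- \frac{2475}{32}\right) \left(-68\right) = \frac{42075}{8}$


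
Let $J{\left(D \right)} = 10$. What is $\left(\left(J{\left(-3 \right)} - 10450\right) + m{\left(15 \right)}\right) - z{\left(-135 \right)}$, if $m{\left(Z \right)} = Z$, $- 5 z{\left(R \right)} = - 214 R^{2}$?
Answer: $-790455$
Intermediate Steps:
$z{\left(R \right)} = \frac{214 R^{2}}{5}$ ($z{\left(R \right)} = - \frac{\left(-214\right) R^{2}}{5} = \frac{214 R^{2}}{5}$)
$\left(\left(J{\left(-3 \right)} - 10450\right) + m{\left(15 \right)}\right) - z{\left(-135 \right)} = \left(\left(10 - 10450\right) + 15\right) - \frac{214 \left(-135\right)^{2}}{5} = \left(-10440 + 15\right) - \frac{214}{5} \cdot 18225 = -10425 - 780030 = -790455$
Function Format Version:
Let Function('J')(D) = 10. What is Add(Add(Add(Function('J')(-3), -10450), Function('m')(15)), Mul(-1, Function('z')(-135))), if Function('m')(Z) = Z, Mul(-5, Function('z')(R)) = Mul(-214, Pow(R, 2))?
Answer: -790455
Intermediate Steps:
Function('z')(R) = Mul(Rational(214, 5), Pow(R, 2)) (Function('z')(R) = Mul(Rational(-1, 5), Mul(-214, Pow(R, 2))) = Mul(Rational(214, 5), Pow(R, 2)))
Add(Add(Add(Function('J')(-3), -10450), Function('m')(15)), Mul(-1, Function('z')(-135))) = Add(Add(Add(10, -10450), 15), Mul(-1, Mul(Rational(214, 5), Pow(-135, 2)))) = Add(Add(-10440, 15), Mul(-1, Mul(Rational(214, 5), 18225))) = Add(-10425, Mul(-1, 780030)) = Add(-10425, -780030) = -790455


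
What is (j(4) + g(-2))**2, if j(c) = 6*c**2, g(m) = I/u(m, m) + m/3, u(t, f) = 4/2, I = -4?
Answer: 78400/9 ≈ 8711.1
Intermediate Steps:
u(t, f) = 2 (u(t, f) = 4*(1/2) = 2)
g(m) = -2 + m/3 (g(m) = -4/2 + m/3 = -4*1/2 + m*(1/3) = -2 + m/3)
(j(4) + g(-2))**2 = (6*4**2 + (-2 + (1/3)*(-2)))**2 = (6*16 + (-2 - 2/3))**2 = (96 - 8/3)**2 = (280/3)**2 = 78400/9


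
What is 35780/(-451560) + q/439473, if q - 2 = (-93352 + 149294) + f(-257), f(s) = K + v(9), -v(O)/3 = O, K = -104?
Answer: 157976239/3307473798 ≈ 0.047763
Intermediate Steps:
v(O) = -3*O
f(s) = -131 (f(s) = -104 - 3*9 = -104 - 27 = -131)
q = 55813 (q = 2 + ((-93352 + 149294) - 131) = 2 + (55942 - 131) = 2 + 55811 = 55813)
35780/(-451560) + q/439473 = 35780/(-451560) + 55813/439473 = 35780*(-1/451560) + 55813*(1/439473) = -1789/22578 + 55813/439473 = 157976239/3307473798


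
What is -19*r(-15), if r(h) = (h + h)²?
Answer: -17100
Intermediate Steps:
r(h) = 4*h² (r(h) = (2*h)² = 4*h²)
-19*r(-15) = -76*(-15)² = -76*225 = -19*900 = -17100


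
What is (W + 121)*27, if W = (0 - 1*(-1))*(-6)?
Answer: 3105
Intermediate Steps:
W = -6 (W = (0 + 1)*(-6) = 1*(-6) = -6)
(W + 121)*27 = (-6 + 121)*27 = 115*27 = 3105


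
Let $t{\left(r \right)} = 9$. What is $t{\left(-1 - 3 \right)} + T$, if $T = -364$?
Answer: $-355$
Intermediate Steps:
$t{\left(-1 - 3 \right)} + T = 9 - 364 = -355$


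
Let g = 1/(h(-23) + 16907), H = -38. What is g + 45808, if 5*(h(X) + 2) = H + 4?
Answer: 3870363733/84491 ≈ 45808.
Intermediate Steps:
h(X) = -44/5 (h(X) = -2 + (-38 + 4)/5 = -2 + (1/5)*(-34) = -2 - 34/5 = -44/5)
g = 5/84491 (g = 1/(-44/5 + 16907) = 1/(84491/5) = 5/84491 ≈ 5.9178e-5)
g + 45808 = 5/84491 + 45808 = 3870363733/84491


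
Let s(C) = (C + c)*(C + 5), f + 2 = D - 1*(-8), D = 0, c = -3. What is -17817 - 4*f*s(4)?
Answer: -18033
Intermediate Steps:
f = 6 (f = -2 + (0 - 1*(-8)) = -2 + (0 + 8) = -2 + 8 = 6)
s(C) = (-3 + C)*(5 + C) (s(C) = (C - 3)*(C + 5) = (-3 + C)*(5 + C))
-17817 - 4*f*s(4) = -17817 - 4*6*(-15 + 4**2 + 2*4) = -17817 - 24*(-15 + 16 + 8) = -17817 - 24*9 = -17817 - 1*216 = -17817 - 216 = -18033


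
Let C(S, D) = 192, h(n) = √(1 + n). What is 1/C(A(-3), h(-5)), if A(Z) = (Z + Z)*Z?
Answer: 1/192 ≈ 0.0052083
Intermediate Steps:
A(Z) = 2*Z² (A(Z) = (2*Z)*Z = 2*Z²)
1/C(A(-3), h(-5)) = 1/192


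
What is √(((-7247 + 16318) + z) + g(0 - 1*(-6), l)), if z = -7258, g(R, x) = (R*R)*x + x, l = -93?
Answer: 2*I*√407 ≈ 40.349*I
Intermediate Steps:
g(R, x) = x + x*R² (g(R, x) = R²*x + x = x*R² + x = x + x*R²)
√(((-7247 + 16318) + z) + g(0 - 1*(-6), l)) = √(((-7247 + 16318) - 7258) - 93*(1 + (0 - 1*(-6))²)) = √((9071 - 7258) - 93*(1 + (0 + 6)²)) = √(1813 - 93*(1 + 6²)) = √(1813 - 93*(1 + 36)) = √(1813 - 93*37) = √(1813 - 3441) = √(-1628) = 2*I*√407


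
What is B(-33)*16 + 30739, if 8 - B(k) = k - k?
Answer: 30867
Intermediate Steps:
B(k) = 8 (B(k) = 8 - (k - k) = 8 - 1*0 = 8 + 0 = 8)
B(-33)*16 + 30739 = 8*16 + 30739 = 128 + 30739 = 30867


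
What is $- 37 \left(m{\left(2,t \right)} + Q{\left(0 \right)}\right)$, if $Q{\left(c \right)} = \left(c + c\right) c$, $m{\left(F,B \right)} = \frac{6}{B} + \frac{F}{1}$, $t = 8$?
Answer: $- \frac{407}{4} \approx -101.75$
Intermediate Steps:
$m{\left(F,B \right)} = F + \frac{6}{B}$ ($m{\left(F,B \right)} = \frac{6}{B} + F 1 = \frac{6}{B} + F = F + \frac{6}{B}$)
$Q{\left(c \right)} = 2 c^{2}$ ($Q{\left(c \right)} = 2 c c = 2 c^{2}$)
$- 37 \left(m{\left(2,t \right)} + Q{\left(0 \right)}\right) = - 37 \left(\left(2 + \frac{6}{8}\right) + 2 \cdot 0^{2}\right) = - 37 \left(\left(2 + 6 \cdot \frac{1}{8}\right) + 2 \cdot 0\right) = - 37 \left(\left(2 + \frac{3}{4}\right) + 0\right) = - 37 \left(\frac{11}{4} + 0\right) = \left(-37\right) \frac{11}{4} = - \frac{407}{4}$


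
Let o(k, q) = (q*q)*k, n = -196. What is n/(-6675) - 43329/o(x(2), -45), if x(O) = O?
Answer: -1281899/120150 ≈ -10.669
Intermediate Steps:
o(k, q) = k*q² (o(k, q) = q²*k = k*q²)
n/(-6675) - 43329/o(x(2), -45) = -196/(-6675) - 43329/(2*(-45)²) = -196*(-1/6675) - 43329/(2*2025) = 196/6675 - 43329/4050 = 196/6675 - 43329*1/4050 = 196/6675 - 14443/1350 = -1281899/120150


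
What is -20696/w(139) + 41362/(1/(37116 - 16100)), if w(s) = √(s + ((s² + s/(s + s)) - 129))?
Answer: 869263792 - 20696*√46/943 ≈ 8.6926e+8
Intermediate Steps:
w(s) = √(-257/2 + s + s²) (w(s) = √(s + ((s² + s/((2*s))) - 129)) = √(s + ((s² + (1/(2*s))*s) - 129)) = √(s + ((s² + ½) - 129)) = √(s + ((½ + s²) - 129)) = √(s + (-257/2 + s²)) = √(-257/2 + s + s²))
-20696/w(139) + 41362/(1/(37116 - 16100)) = -20696*2/√(-514 + 4*139 + 4*139²) + 41362/(1/(37116 - 16100)) = -20696*2/√(-514 + 556 + 4*19321) + 41362/(1/21016) = -20696*2/√(-514 + 556 + 77284) + 41362/(1/21016) = -20696*√46/943 + 41362*21016 = -20696*√46/943 + 869263792 = 869263792 - 20696*√46/943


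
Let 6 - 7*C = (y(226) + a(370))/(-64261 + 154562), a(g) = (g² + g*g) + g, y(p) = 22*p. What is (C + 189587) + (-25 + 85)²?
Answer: 122115117673/632107 ≈ 1.9319e+5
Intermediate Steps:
a(g) = g + 2*g² (a(g) = (g² + g²) + g = 2*g² + g = g + 2*g²)
C = 262664/632107 (C = 6/7 - (22*226 + 370*(1 + 2*370))/(7*(-64261 + 154562)) = 6/7 - (4972 + 370*(1 + 740))/(7*90301) = 6/7 - (4972 + 370*741)/(7*90301) = 6/7 - (4972 + 274170)/(7*90301) = 6/7 - 279142/(7*90301) = 6/7 - ⅐*279142/90301 = 6/7 - 279142/632107 = 262664/632107 ≈ 0.41554)
(C + 189587) + (-25 + 85)² = (262664/632107 + 189587) + (-25 + 85)² = 119839532473/632107 + 60² = 119839532473/632107 + 3600 = 122115117673/632107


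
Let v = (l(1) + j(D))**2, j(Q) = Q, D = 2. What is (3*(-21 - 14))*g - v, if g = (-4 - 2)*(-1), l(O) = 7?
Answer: -711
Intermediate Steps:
g = 6 (g = -6*(-1) = 6)
v = 81 (v = (7 + 2)**2 = 9**2 = 81)
(3*(-21 - 14))*g - v = (3*(-21 - 14))*6 - 1*81 = (3*(-35))*6 - 81 = -105*6 - 81 = -630 - 81 = -711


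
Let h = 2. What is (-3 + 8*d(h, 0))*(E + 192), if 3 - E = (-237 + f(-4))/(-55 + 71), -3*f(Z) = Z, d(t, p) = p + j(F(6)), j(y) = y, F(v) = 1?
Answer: 50335/48 ≈ 1048.6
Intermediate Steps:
d(t, p) = 1 + p (d(t, p) = p + 1 = 1 + p)
f(Z) = -Z/3
E = 851/48 (E = 3 - (-237 - ⅓*(-4))/(-55 + 71) = 3 - (-237 + 4/3)/16 = 3 - (-707)/(3*16) = 3 - 1*(-707/48) = 3 + 707/48 = 851/48 ≈ 17.729)
(-3 + 8*d(h, 0))*(E + 192) = (-3 + 8*(1 + 0))*(851/48 + 192) = (-3 + 8*1)*(10067/48) = (-3 + 8)*(10067/48) = 5*(10067/48) = 50335/48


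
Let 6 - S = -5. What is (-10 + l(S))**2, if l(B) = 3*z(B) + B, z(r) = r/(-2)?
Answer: 961/4 ≈ 240.25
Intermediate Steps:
z(r) = -r/2 (z(r) = r*(-1/2) = -r/2)
S = 11 (S = 6 - 1*(-5) = 6 + 5 = 11)
l(B) = -B/2 (l(B) = 3*(-B/2) + B = -3*B/2 + B = -B/2)
(-10 + l(S))**2 = (-10 - 1/2*11)**2 = (-10 - 11/2)**2 = (-31/2)**2 = 961/4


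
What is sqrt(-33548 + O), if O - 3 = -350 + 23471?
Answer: 2*I*sqrt(2606) ≈ 102.1*I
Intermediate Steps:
O = 23124 (O = 3 + (-350 + 23471) = 3 + 23121 = 23124)
sqrt(-33548 + O) = sqrt(-33548 + 23124) = sqrt(-10424) = 2*I*sqrt(2606)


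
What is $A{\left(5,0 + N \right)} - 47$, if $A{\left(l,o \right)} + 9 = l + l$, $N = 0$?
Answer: $-46$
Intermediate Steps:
$A{\left(l,o \right)} = -9 + 2 l$ ($A{\left(l,o \right)} = -9 + \left(l + l\right) = -9 + 2 l$)
$A{\left(5,0 + N \right)} - 47 = \left(-9 + 2 \cdot 5\right) - 47 = \left(-9 + 10\right) - 47 = 1 - 47 = -46$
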